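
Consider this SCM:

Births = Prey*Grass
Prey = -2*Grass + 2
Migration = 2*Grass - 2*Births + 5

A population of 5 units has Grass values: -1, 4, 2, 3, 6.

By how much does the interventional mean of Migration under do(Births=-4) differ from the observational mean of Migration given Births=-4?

Every unit gets Births=-4 under the intervention. Migration values become 11, 21, 17, 19, 25; E[Migration|do(Births=-4)] = 18.6.
Conditioning on Births=-4 selects the 2 unit(s) with Grass ∈ {-1, 2}. Their Migration values: 11, 17. Mean = 14.
Difference = 18.6 − 14 = 4.6.

4.6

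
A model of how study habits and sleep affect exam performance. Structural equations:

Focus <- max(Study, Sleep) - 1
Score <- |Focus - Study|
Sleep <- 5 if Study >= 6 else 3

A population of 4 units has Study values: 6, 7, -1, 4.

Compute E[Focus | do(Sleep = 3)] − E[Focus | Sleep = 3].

1.5

Under do(Sleep=3), Sleep's equation is replaced by Sleep=3 for every unit. Per-unit Focus: 5, 6, 2, 3. Mean = 4.
Conditioning on Sleep=3 selects the 2 unit(s) with Study ∈ {-1, 4}. Their Focus values: 2, 3. Mean = 2.5.
Difference = 4 − 2.5 = 1.5.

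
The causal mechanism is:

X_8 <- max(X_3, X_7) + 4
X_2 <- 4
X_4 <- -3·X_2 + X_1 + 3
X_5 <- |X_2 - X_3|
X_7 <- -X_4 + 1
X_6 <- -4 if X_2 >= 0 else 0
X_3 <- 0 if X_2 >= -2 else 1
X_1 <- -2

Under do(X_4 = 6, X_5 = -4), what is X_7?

-5

Under do(X_4 = 6, X_5 = -4), each intervened variable's structural equation is replaced by its fixed value.
X_7 = -X_4 + 1  [with X_4=6]  = -5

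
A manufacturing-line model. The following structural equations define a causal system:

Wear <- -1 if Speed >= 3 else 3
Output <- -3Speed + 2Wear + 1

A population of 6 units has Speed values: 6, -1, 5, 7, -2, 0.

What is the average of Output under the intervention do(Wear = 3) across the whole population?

-0.5

Under do(Wear=3), Wear's equation is replaced by Wear=3 for every unit. Per-unit Output: -11, 10, -8, -14, 13, 7. Mean = -0.5.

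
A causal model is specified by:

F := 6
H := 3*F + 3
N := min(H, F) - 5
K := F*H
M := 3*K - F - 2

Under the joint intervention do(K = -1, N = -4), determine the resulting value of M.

-11

The joint intervention fixes K = -1, N = -4, removing each variable's own equation.
M = 3*K - F - 2  [with K=-1, F=6]  = -11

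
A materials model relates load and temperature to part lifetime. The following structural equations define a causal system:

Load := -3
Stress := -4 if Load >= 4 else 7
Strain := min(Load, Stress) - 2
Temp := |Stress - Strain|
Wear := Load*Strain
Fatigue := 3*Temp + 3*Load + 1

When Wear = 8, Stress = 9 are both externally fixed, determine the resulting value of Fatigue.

The joint intervention fixes Wear = 8, Stress = 9, removing each variable's own equation.
Strain = min(Load, Stress) - 2  [with Load=-3, Stress=9]  = -5
Temp = |Stress - Strain|  [with Stress=9, Strain=-5]  = 14
Fatigue = 3*Temp + 3*Load + 1  [with Temp=14, Load=-3]  = 34

34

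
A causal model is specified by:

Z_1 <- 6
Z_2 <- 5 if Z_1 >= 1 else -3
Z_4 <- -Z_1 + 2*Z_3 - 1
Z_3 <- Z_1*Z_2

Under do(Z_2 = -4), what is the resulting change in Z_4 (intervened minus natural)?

Under do(Z_2=-4), the mechanism Z_2 <- 5 if Z_1 >= 1 else -3 is discarded; Z_2 is fixed at -4.
Z_3 = Z_1*Z_2  [with Z_1=6, Z_2=-4]  = -24
Z_4 = -Z_1 + 2*Z_3 - 1  [with Z_1=6, Z_3=-24]  = -55
Without intervention: Z_2 = 5 if Z_1 >= 1 else -3  [with Z_1=6]  = 5; Z_3 = Z_1*Z_2  [with Z_1=6, Z_2=5]  = 30; Z_4 = -Z_1 + 2*Z_3 - 1  [with Z_1=6, Z_3=30]  = 53.
Change = -55 − 53 = -108.

-108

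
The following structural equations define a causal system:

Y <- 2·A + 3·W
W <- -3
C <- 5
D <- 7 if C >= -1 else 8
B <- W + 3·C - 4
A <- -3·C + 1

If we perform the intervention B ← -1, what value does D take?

do(B=-1) replaces the equation B <- W + 3·C - 4 with the constant B = -1.
D is not downstream of the intervention, so its value is determined by the original equations.
D = 7 if C >= -1 else 8  [with C=5]  = 7

7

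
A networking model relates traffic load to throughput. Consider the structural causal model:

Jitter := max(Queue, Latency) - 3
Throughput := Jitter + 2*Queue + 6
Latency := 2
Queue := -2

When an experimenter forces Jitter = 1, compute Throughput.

3

The intervention breaks the incoming arrows to Jitter: Jitter := max(Queue, Latency) - 3 no longer applies, and Jitter = 1.
Throughput = Jitter + 2*Queue + 6  [with Jitter=1, Queue=-2]  = 3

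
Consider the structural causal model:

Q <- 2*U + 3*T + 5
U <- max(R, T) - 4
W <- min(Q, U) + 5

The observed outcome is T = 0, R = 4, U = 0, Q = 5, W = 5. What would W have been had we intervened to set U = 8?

13

do(U=8) replaces the equation U <- max(R, T) - 4 with the constant U = 8.
Q = 2*U + 3*T + 5  [with U=8, T=0]  = 21
W = min(Q, U) + 5  [with Q=21, U=8]  = 13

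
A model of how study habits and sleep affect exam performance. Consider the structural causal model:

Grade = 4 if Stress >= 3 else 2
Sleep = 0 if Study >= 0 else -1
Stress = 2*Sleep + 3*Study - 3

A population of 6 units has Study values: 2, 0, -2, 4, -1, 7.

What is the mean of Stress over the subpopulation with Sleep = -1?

-9.5

E[Stress|Sleep=-1] averages over only the 2 units with Sleep=-1 (Study = -2, -1): Stress = -11, -8, mean -9.5.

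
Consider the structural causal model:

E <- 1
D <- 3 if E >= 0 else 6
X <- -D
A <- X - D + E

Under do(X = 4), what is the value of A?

The intervention breaks the incoming arrows to X: X <- -D no longer applies, and X = 4.
D = 3 if E >= 0 else 6  [with E=1]  = 3
A = X - D + E  [with X=4, D=3, E=1]  = 2

2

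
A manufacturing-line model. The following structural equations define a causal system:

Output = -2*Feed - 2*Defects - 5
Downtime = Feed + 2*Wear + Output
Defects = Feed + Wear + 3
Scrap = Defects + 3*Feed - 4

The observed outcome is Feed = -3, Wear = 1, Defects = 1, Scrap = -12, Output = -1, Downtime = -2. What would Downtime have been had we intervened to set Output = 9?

The intervention breaks the incoming arrows to Output: Output = -2*Feed - 2*Defects - 5 no longer applies, and Output = 9.
Downtime = Feed + 2*Wear + Output  [with Feed=-3, Wear=1, Output=9]  = 8

8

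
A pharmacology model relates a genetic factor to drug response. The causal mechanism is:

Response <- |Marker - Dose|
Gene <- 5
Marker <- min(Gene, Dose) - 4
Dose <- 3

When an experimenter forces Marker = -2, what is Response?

5

The intervention breaks the incoming arrows to Marker: Marker <- min(Gene, Dose) - 4 no longer applies, and Marker = -2.
Response = |Marker - Dose|  [with Marker=-2, Dose=3]  = 5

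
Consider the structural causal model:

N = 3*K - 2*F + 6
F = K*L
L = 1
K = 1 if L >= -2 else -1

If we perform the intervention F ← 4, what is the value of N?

1

The intervention breaks the incoming arrows to F: F = K*L no longer applies, and F = 4.
K = 1 if L >= -2 else -1  [with L=1]  = 1
N = 3*K - 2*F + 6  [with K=1, F=4]  = 1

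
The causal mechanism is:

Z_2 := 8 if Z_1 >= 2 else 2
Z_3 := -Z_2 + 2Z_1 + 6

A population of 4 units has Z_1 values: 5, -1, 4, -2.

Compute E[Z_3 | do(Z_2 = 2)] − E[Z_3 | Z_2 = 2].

6

The intervention sets Z_2=2 in all 4 units regardless of Z_1. Recomputing Z_3 per unit gives 14, 2, 12, 0; average 7.
E[Z_3|Z_2=2] averages over only the 2 units with Z_2=2 (Z_1 = -1, -2): Z_3 = 2, 0, mean 1.
Difference = 7 − 1 = 6.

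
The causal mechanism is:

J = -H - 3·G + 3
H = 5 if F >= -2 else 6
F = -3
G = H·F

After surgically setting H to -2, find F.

Under do(H=-2), the mechanism H = 5 if F >= -2 else 6 is discarded; H is fixed at -2.
F is not downstream of the intervention, so its value is determined by the original equations.

-3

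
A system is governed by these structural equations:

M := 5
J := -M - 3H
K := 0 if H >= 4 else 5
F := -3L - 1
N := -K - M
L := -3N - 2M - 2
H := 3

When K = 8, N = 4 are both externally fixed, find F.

Under do(K = 8, N = 4), each intervened variable's structural equation is replaced by its fixed value.
L = -3N - 2M - 2  [with N=4, M=5]  = -24
F = -3L - 1  [with L=-24]  = 71

71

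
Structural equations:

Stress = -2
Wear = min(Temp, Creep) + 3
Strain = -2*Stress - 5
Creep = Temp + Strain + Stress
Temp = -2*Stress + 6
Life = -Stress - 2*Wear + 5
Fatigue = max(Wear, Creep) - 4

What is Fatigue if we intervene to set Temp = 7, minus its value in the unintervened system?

The intervention breaks the incoming arrows to Temp: Temp = -2*Stress + 6 no longer applies, and Temp = 7.
Strain = -2*Stress - 5  [with Stress=-2]  = -1
Creep = Temp + Strain + Stress  [with Temp=7, Strain=-1, Stress=-2]  = 4
Wear = min(Temp, Creep) + 3  [with Temp=7, Creep=4]  = 7
Fatigue = max(Wear, Creep) - 4  [with Wear=7, Creep=4]  = 3
Without intervention: Strain = -2*Stress - 5  [with Stress=-2]  = -1; Temp = -2*Stress + 6  [with Stress=-2]  = 10; Creep = Temp + Strain + Stress  [with Temp=10, Strain=-1, Stress=-2]  = 7; Wear = min(Temp, Creep) + 3  [with Temp=10, Creep=7]  = 10; Fatigue = max(Wear, Creep) - 4  [with Wear=10, Creep=7]  = 6.
Change = 3 − 6 = -3.

-3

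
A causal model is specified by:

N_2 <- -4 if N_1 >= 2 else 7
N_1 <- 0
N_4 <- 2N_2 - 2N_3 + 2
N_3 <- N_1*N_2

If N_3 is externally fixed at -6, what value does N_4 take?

The intervention breaks the incoming arrows to N_3: N_3 <- N_1*N_2 no longer applies, and N_3 = -6.
N_2 = -4 if N_1 >= 2 else 7  [with N_1=0]  = 7
N_4 = 2N_2 - 2N_3 + 2  [with N_2=7, N_3=-6]  = 28

28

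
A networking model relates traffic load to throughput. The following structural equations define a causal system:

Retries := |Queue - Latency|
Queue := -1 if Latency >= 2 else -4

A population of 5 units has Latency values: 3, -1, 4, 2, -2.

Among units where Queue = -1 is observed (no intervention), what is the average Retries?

4

Conditioning on Queue=-1 selects the 3 unit(s) with Latency ∈ {3, 4, 2}. Their Retries values: 4, 5, 3. Mean = 4.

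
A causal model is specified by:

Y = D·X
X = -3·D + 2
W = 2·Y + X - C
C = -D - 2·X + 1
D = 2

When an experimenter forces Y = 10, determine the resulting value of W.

9

do(Y=10) replaces the equation Y = D·X with the constant Y = 10.
X = -3·D + 2  [with D=2]  = -4
C = -D - 2·X + 1  [with D=2, X=-4]  = 7
W = 2·Y + X - C  [with Y=10, X=-4, C=7]  = 9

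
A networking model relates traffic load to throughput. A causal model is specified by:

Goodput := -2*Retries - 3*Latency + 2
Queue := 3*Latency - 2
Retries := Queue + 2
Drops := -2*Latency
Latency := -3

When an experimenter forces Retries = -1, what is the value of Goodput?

Intervening sets Retries = -1 and removes its equation (Retries := Queue + 2).
Goodput = -2*Retries - 3*Latency + 2  [with Retries=-1, Latency=-3]  = 13

13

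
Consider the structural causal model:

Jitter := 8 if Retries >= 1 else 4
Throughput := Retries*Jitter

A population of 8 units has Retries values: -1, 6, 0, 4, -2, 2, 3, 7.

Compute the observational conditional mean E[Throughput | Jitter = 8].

Conditioning on Jitter=8 selects the 5 unit(s) with Retries ∈ {6, 4, 2, 3, 7}. Their Throughput values: 48, 32, 16, 24, 56. Mean = 35.2.

35.2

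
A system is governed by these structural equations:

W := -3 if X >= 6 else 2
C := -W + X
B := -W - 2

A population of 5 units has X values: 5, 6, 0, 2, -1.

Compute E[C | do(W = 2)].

The intervention sets W=2 in all 5 units regardless of X. Recomputing C per unit gives 3, 4, -2, 0, -3; average 0.4.

0.4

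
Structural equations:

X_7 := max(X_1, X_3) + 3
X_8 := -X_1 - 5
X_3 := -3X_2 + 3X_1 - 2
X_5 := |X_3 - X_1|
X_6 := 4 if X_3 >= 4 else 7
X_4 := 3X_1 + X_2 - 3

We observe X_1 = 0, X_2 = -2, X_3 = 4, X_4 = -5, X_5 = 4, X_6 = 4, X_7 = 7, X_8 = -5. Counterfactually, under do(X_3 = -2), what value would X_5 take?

do(X_3=-2) replaces the equation X_3 := -3X_2 + 3X_1 - 2 with the constant X_3 = -2.
X_5 = |X_3 - X_1|  [with X_3=-2, X_1=0]  = 2

2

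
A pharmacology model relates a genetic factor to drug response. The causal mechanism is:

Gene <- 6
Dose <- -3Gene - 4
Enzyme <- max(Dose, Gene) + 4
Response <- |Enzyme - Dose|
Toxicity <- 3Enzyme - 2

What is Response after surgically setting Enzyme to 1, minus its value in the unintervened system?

The intervention breaks the incoming arrows to Enzyme: Enzyme <- max(Dose, Gene) + 4 no longer applies, and Enzyme = 1.
Dose = -3Gene - 4  [with Gene=6]  = -22
Response = |Enzyme - Dose|  [with Enzyme=1, Dose=-22]  = 23
Without intervention: Dose = -3Gene - 4  [with Gene=6]  = -22; Enzyme = max(Dose, Gene) + 4  [with Dose=-22, Gene=6]  = 10; Response = |Enzyme - Dose|  [with Enzyme=10, Dose=-22]  = 32.
Change = 23 − 32 = -9.

-9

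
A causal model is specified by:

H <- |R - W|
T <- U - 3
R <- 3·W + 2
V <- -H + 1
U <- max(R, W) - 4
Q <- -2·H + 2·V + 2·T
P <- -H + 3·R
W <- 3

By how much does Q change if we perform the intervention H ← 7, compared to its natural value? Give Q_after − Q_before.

do(H=7) replaces the equation H <- |R - W| with the constant H = 7.
R = 3·W + 2  [with W=3]  = 11
U = max(R, W) - 4  [with R=11, W=3]  = 7
V = -H + 1  [with H=7]  = -6
T = U - 3  [with U=7]  = 4
Q = -2·H + 2·V + 2·T  [with H=7, V=-6, T=4]  = -18
Without intervention: R = 3·W + 2  [with W=3]  = 11; U = max(R, W) - 4  [with R=11, W=3]  = 7; H = |R - W|  [with R=11, W=3]  = 8; V = -H + 1  [with H=8]  = -7; T = U - 3  [with U=7]  = 4; Q = -2·H + 2·V + 2·T  [with H=8, V=-7, T=4]  = -22.
Change = -18 − (-22) = 4.

4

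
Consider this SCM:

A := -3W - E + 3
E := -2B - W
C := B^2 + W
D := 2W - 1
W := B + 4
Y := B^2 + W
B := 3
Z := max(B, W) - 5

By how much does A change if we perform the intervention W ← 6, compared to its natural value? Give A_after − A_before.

Under do(W=6), the mechanism W := B + 4 is discarded; W is fixed at 6.
E = -2B - W  [with B=3, W=6]  = -12
A = -3W - E + 3  [with W=6, E=-12]  = -3
Without intervention: W = B + 4  [with B=3]  = 7; E = -2B - W  [with B=3, W=7]  = -13; A = -3W - E + 3  [with W=7, E=-13]  = -5.
Change = -3 − (-5) = 2.

2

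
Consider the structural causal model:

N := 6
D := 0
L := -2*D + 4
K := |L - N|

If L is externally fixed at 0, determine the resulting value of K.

The intervention breaks the incoming arrows to L: L := -2*D + 4 no longer applies, and L = 0.
K = |L - N|  [with L=0, N=6]  = 6

6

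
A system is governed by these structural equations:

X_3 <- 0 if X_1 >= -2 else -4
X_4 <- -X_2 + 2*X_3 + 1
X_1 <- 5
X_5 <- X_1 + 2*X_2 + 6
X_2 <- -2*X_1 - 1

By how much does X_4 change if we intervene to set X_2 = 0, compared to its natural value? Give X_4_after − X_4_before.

Under do(X_2=0), the mechanism X_2 <- -2*X_1 - 1 is discarded; X_2 is fixed at 0.
X_3 = 0 if X_1 >= -2 else -4  [with X_1=5]  = 0
X_4 = -X_2 + 2*X_3 + 1  [with X_2=0, X_3=0]  = 1
Without intervention: X_2 = -2*X_1 - 1  [with X_1=5]  = -11; X_3 = 0 if X_1 >= -2 else -4  [with X_1=5]  = 0; X_4 = -X_2 + 2*X_3 + 1  [with X_2=-11, X_3=0]  = 12.
Change = 1 − 12 = -11.

-11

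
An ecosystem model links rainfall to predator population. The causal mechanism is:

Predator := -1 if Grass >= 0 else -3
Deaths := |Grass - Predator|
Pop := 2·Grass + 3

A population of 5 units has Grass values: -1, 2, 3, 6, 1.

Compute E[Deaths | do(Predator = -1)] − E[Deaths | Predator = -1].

-0.8

The intervention sets Predator=-1 in all 5 units regardless of Grass. Recomputing Deaths per unit gives 0, 3, 4, 7, 2; average 3.2.
Observing Predator=-1 restricts to units where Predator's equation naturally yields -1: Grass ∈ {2, 3, 6, 1}. In that subpopulation Deaths = 3, 4, 7, 2, mean 4.
Difference = 3.2 − 4 = -0.8.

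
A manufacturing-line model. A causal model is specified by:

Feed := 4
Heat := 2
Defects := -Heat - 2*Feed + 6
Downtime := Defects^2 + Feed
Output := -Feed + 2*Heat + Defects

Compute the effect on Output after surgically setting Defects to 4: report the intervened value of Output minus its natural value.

8

The intervention breaks the incoming arrows to Defects: Defects := -Heat - 2*Feed + 6 no longer applies, and Defects = 4.
Output = -Feed + 2*Heat + Defects  [with Feed=4, Heat=2, Defects=4]  = 4
Without intervention: Defects = -Heat - 2*Feed + 6  [with Heat=2, Feed=4]  = -4; Output = -Feed + 2*Heat + Defects  [with Feed=4, Heat=2, Defects=-4]  = -4.
Change = 4 − (-4) = 8.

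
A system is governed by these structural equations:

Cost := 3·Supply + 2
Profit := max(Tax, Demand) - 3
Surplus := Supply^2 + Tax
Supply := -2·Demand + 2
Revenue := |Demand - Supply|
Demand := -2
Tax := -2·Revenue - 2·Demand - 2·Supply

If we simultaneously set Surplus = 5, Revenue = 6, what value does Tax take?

-20

Under do(Surplus = 5, Revenue = 6), each intervened variable's structural equation is replaced by its fixed value.
Supply = -2·Demand + 2  [with Demand=-2]  = 6
Tax = -2·Revenue - 2·Demand - 2·Supply  [with Revenue=6, Demand=-2, Supply=6]  = -20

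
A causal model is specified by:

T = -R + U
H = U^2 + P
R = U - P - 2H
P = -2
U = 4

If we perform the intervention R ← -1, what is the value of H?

14

Under do(R=-1), the mechanism R = U - P - 2H is discarded; R is fixed at -1.
Since H is not a descendant of the intervened variable, it is unaffected.
H = U^2 + P  [with U=4, P=-2]  = 14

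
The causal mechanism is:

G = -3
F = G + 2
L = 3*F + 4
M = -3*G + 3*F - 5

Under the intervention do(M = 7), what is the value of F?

-1

The intervention breaks the incoming arrows to M: M = -3*G + 3*F - 5 no longer applies, and M = 7.
Since F is not a descendant of the intervened variable, it is unaffected.
F = G + 2  [with G=-3]  = -1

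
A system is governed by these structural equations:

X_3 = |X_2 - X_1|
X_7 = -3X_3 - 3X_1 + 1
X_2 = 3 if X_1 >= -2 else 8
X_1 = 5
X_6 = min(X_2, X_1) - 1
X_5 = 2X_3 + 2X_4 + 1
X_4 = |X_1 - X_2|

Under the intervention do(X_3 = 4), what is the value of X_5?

13

do(X_3=4) replaces the equation X_3 = |X_2 - X_1| with the constant X_3 = 4.
X_2 = 3 if X_1 >= -2 else 8  [with X_1=5]  = 3
X_4 = |X_1 - X_2|  [with X_1=5, X_2=3]  = 2
X_5 = 2X_3 + 2X_4 + 1  [with X_3=4, X_4=2]  = 13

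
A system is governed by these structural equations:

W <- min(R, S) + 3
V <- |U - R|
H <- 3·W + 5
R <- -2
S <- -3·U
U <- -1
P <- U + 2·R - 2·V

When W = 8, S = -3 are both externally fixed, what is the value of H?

Setting W = 8, S = -3 by intervention discards those variables' equations.
H = 3·W + 5  [with W=8]  = 29

29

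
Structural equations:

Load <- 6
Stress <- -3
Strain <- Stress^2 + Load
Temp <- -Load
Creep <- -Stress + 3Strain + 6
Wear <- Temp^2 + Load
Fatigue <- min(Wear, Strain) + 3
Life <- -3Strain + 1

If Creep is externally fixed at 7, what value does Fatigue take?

18

Under do(Creep=7), the mechanism Creep <- -Stress + 3Strain + 6 is discarded; Creep is fixed at 7.
Since Fatigue is not a descendant of the intervened variable, it is unaffected.
Strain = Stress^2 + Load  [with Stress=-3, Load=6]  = 15
Temp = -Load  [with Load=6]  = -6
Wear = Temp^2 + Load  [with Temp=-6, Load=6]  = 42
Fatigue = min(Wear, Strain) + 3  [with Wear=42, Strain=15]  = 18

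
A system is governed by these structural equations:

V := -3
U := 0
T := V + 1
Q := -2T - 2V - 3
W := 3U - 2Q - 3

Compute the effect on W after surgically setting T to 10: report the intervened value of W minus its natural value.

do(T=10) replaces the equation T := V + 1 with the constant T = 10.
Q = -2T - 2V - 3  [with T=10, V=-3]  = -17
W = 3U - 2Q - 3  [with U=0, Q=-17]  = 31
Without intervention: T = V + 1  [with V=-3]  = -2; Q = -2T - 2V - 3  [with T=-2, V=-3]  = 7; W = 3U - 2Q - 3  [with U=0, Q=7]  = -17.
Change = 31 − (-17) = 48.

48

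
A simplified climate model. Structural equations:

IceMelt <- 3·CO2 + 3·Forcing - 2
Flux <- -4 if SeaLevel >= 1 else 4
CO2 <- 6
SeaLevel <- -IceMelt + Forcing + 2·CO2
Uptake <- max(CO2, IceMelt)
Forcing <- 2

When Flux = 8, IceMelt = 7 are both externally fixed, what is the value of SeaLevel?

Under do(Flux = 8, IceMelt = 7), each intervened variable's structural equation is replaced by its fixed value.
SeaLevel = -IceMelt + Forcing + 2·CO2  [with IceMelt=7, Forcing=2, CO2=6]  = 7

7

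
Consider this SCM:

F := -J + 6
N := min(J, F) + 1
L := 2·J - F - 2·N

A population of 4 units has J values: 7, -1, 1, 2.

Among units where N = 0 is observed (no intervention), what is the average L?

3

Conditioning on N=0 selects the 2 unit(s) with J ∈ {7, -1}. Their L values: 15, -9. Mean = 3.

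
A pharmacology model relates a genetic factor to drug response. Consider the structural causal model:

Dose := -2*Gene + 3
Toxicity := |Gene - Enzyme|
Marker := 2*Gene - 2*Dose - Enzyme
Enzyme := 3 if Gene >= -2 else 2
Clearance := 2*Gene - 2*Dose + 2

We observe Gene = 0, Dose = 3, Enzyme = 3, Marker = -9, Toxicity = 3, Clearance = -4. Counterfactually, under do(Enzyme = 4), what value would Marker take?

-10

The intervention breaks the incoming arrows to Enzyme: Enzyme := 3 if Gene >= -2 else 2 no longer applies, and Enzyme = 4.
Dose = -2*Gene + 3  [with Gene=0]  = 3
Marker = 2*Gene - 2*Dose - Enzyme  [with Gene=0, Dose=3, Enzyme=4]  = -10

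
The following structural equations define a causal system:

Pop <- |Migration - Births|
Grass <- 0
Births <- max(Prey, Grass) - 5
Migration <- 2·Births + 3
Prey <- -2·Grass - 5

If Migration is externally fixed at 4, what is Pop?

9

Intervening sets Migration = 4 and removes its equation (Migration <- 2·Births + 3).
Prey = -2·Grass - 5  [with Grass=0]  = -5
Births = max(Prey, Grass) - 5  [with Prey=-5, Grass=0]  = -5
Pop = |Migration - Births|  [with Migration=4, Births=-5]  = 9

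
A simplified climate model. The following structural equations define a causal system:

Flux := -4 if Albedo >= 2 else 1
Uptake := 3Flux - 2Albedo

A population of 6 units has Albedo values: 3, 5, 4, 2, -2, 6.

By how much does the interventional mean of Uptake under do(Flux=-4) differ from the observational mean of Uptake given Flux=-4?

2

do(Flux=-4) breaks Flux's dependence on Albedo. With Flux=-4 fixed, Uptake across the units is -18, -22, -20, -16, -8, -24, mean -18.
E[Uptake|Flux=-4] averages over only the 5 units with Flux=-4 (Albedo = 3, 5, 4, 2, 6): Uptake = -18, -22, -20, -16, -24, mean -20.
Difference = -18 − (-20) = 2.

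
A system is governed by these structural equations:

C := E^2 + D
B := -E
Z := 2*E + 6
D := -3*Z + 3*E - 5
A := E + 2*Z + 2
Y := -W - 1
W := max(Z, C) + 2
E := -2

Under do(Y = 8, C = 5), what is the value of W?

7

Setting Y = 8, C = 5 by intervention discards those variables' equations.
Z = 2*E + 6  [with E=-2]  = 2
W = max(Z, C) + 2  [with Z=2, C=5]  = 7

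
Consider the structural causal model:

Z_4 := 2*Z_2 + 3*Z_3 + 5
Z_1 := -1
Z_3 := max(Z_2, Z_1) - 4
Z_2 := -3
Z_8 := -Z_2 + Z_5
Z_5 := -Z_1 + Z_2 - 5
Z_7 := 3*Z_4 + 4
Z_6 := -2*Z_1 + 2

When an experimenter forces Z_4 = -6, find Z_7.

The intervention breaks the incoming arrows to Z_4: Z_4 := 2*Z_2 + 3*Z_3 + 5 no longer applies, and Z_4 = -6.
Z_7 = 3*Z_4 + 4  [with Z_4=-6]  = -14

-14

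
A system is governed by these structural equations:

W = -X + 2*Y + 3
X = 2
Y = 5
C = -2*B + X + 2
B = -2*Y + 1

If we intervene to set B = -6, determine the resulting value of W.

do(B=-6) replaces the equation B = -2*Y + 1 with the constant B = -6.
W is not downstream of the intervention, so its value is determined by the original equations.
W = -X + 2*Y + 3  [with X=2, Y=5]  = 11

11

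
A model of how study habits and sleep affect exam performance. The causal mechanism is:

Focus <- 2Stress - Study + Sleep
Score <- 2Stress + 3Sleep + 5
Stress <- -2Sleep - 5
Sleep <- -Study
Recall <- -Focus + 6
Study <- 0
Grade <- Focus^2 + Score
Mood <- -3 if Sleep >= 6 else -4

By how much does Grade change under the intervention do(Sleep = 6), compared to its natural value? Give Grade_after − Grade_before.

do(Sleep=6) replaces the equation Sleep <- -Study with the constant Sleep = 6.
Stress = -2Sleep - 5  [with Sleep=6]  = -17
Focus = 2Stress - Study + Sleep  [with Stress=-17, Study=0, Sleep=6]  = -28
Score = 2Stress + 3Sleep + 5  [with Stress=-17, Sleep=6]  = -11
Grade = Focus^2 + Score  [with Focus=-28, Score=-11]  = 773
Without intervention: Sleep = -Study  [with Study=0]  = 0; Stress = -2Sleep - 5  [with Sleep=0]  = -5; Focus = 2Stress - Study + Sleep  [with Stress=-5, Study=0, Sleep=0]  = -10; Score = 2Stress + 3Sleep + 5  [with Stress=-5, Sleep=0]  = -5; Grade = Focus^2 + Score  [with Focus=-10, Score=-5]  = 95.
Change = 773 − 95 = 678.

678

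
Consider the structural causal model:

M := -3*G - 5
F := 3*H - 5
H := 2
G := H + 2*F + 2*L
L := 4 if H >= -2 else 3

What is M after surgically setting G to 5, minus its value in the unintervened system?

21

Intervening sets G = 5 and removes its equation (G := H + 2*F + 2*L).
M = -3*G - 5  [with G=5]  = -20
Without intervention: L = 4 if H >= -2 else 3  [with H=2]  = 4; F = 3*H - 5  [with H=2]  = 1; G = H + 2*F + 2*L  [with H=2, F=1, L=4]  = 12; M = -3*G - 5  [with G=12]  = -41.
Change = -20 − (-41) = 21.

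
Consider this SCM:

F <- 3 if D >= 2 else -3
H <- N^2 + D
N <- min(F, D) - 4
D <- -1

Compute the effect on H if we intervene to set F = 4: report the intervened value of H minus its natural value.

-24

Under do(F=4), the mechanism F <- 3 if D >= 2 else -3 is discarded; F is fixed at 4.
N = min(F, D) - 4  [with F=4, D=-1]  = -5
H = N^2 + D  [with N=-5, D=-1]  = 24
Without intervention: F = 3 if D >= 2 else -3  [with D=-1]  = -3; N = min(F, D) - 4  [with F=-3, D=-1]  = -7; H = N^2 + D  [with N=-7, D=-1]  = 48.
Change = 24 − 48 = -24.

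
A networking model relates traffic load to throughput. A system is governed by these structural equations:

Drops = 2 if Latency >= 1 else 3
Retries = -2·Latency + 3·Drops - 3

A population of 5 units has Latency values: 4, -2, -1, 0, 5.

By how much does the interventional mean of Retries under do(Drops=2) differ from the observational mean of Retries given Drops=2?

The intervention sets Drops=2 in all 5 units regardless of Latency. Recomputing Retries per unit gives -5, 7, 5, 3, -7; average 0.6.
Observing Drops=2 restricts to units where Drops's equation naturally yields 2: Latency ∈ {4, 5}. In that subpopulation Retries = -5, -7, mean -6.
Difference = 0.6 − (-6) = 6.6.

6.6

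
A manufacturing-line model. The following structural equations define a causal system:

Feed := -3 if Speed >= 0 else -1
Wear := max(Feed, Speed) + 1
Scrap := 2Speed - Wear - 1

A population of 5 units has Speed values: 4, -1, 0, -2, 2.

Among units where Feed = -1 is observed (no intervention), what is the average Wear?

Observing Feed=-1 restricts to units where Feed's equation naturally yields -1: Speed ∈ {-1, -2}. In that subpopulation Wear = 0, 0, mean 0.

0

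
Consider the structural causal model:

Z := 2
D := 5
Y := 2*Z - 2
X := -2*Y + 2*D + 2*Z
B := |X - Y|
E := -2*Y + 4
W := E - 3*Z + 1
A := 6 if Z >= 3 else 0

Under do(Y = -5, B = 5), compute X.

The joint intervention fixes Y = -5, B = 5, removing each variable's own equation.
X = -2*Y + 2*D + 2*Z  [with Y=-5, D=5, Z=2]  = 24

24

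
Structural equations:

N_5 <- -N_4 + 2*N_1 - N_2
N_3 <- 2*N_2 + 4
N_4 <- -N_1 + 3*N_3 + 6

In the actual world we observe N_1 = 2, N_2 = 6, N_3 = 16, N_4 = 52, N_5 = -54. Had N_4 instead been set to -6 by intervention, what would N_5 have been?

Intervening sets N_4 = -6 and removes its equation (N_4 <- -N_1 + 3*N_3 + 6).
N_5 = -N_4 + 2*N_1 - N_2  [with N_4=-6, N_1=2, N_2=6]  = 4

4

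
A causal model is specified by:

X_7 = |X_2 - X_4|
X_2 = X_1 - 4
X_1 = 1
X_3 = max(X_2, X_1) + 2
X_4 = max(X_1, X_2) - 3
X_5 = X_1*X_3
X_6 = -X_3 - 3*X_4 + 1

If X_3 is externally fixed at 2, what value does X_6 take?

5

The intervention breaks the incoming arrows to X_3: X_3 = max(X_2, X_1) + 2 no longer applies, and X_3 = 2.
X_2 = X_1 - 4  [with X_1=1]  = -3
X_4 = max(X_1, X_2) - 3  [with X_1=1, X_2=-3]  = -2
X_6 = -X_3 - 3*X_4 + 1  [with X_3=2, X_4=-2]  = 5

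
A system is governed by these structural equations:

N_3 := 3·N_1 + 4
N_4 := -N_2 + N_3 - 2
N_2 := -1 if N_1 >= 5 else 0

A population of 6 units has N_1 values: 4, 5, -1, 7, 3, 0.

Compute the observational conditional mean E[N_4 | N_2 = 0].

Conditioning on N_2=0 selects the 4 unit(s) with N_1 ∈ {4, -1, 3, 0}. Their N_4 values: 14, -1, 11, 2. Mean = 6.5.

6.5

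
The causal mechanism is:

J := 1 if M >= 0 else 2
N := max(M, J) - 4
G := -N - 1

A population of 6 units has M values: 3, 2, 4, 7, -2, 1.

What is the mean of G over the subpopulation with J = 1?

Observing J=1 restricts to units where J's equation naturally yields 1: M ∈ {3, 2, 4, 7, 1}. In that subpopulation G = 0, 1, -1, -4, 2, mean -0.4.

-0.4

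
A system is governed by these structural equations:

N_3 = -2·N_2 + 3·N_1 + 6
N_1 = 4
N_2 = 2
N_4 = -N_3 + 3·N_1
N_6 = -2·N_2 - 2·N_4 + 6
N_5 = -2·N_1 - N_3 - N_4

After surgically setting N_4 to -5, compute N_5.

Intervening sets N_4 = -5 and removes its equation (N_4 = -N_3 + 3·N_1).
N_3 = -2·N_2 + 3·N_1 + 6  [with N_2=2, N_1=4]  = 14
N_5 = -2·N_1 - N_3 - N_4  [with N_1=4, N_3=14, N_4=-5]  = -17

-17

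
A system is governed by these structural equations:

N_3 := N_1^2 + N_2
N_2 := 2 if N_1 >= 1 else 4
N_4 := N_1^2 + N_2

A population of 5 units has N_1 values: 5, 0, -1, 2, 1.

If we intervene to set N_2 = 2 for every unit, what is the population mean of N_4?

The intervention sets N_2=2 in all 5 units regardless of N_1. Recomputing N_4 per unit gives 27, 2, 3, 6, 3; average 8.2.

8.2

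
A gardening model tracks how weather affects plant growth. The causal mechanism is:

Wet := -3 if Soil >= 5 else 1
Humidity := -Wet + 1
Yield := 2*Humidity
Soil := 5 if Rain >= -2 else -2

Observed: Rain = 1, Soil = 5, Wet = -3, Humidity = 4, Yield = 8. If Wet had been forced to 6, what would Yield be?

do(Wet=6) replaces the equation Wet := -3 if Soil >= 5 else 1 with the constant Wet = 6.
Humidity = -Wet + 1  [with Wet=6]  = -5
Yield = 2*Humidity  [with Humidity=-5]  = -10

-10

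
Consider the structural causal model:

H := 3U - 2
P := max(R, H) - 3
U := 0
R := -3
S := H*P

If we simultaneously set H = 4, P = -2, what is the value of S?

-8

Setting H = 4, P = -2 by intervention discards those variables' equations.
S = H*P  [with H=4, P=-2]  = -8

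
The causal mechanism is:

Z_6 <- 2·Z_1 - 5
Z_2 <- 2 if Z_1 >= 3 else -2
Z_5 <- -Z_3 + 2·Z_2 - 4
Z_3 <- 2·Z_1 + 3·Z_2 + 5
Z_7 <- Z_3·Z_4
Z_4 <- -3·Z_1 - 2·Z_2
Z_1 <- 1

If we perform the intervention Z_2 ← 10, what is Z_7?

Under do(Z_2=10), the mechanism Z_2 <- 2 if Z_1 >= 3 else -2 is discarded; Z_2 is fixed at 10.
Z_3 = 2·Z_1 + 3·Z_2 + 5  [with Z_1=1, Z_2=10]  = 37
Z_4 = -3·Z_1 - 2·Z_2  [with Z_1=1, Z_2=10]  = -23
Z_7 = Z_3·Z_4  [with Z_3=37, Z_4=-23]  = -851

-851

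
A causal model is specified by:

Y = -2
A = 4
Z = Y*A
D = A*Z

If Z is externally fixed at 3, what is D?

12

The intervention breaks the incoming arrows to Z: Z = Y*A no longer applies, and Z = 3.
D = A*Z  [with A=4, Z=3]  = 12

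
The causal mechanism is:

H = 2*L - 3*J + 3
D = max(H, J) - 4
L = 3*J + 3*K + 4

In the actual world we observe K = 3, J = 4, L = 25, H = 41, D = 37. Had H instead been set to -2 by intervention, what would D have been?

0

Intervening sets H = -2 and removes its equation (H = 2*L - 3*J + 3).
D = max(H, J) - 4  [with H=-2, J=4]  = 0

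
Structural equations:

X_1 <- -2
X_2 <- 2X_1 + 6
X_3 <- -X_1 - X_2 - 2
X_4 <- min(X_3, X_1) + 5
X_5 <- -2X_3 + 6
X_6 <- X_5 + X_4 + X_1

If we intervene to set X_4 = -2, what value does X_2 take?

2

The intervention breaks the incoming arrows to X_4: X_4 <- min(X_3, X_1) + 5 no longer applies, and X_4 = -2.
Since X_2 is not a descendant of the intervened variable, it is unaffected.
X_2 = 2X_1 + 6  [with X_1=-2]  = 2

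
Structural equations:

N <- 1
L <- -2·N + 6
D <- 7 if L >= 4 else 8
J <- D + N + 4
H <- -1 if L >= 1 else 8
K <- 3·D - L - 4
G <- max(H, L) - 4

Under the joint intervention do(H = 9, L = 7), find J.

12

Setting H = 9, L = 7 by intervention discards those variables' equations.
D = 7 if L >= 4 else 8  [with L=7]  = 7
J = D + N + 4  [with D=7, N=1]  = 12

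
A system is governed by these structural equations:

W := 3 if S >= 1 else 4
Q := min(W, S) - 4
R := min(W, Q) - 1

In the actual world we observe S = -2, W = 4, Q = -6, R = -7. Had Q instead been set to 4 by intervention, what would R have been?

The intervention breaks the incoming arrows to Q: Q := min(W, S) - 4 no longer applies, and Q = 4.
W = 3 if S >= 1 else 4  [with S=-2]  = 4
R = min(W, Q) - 1  [with W=4, Q=4]  = 3

3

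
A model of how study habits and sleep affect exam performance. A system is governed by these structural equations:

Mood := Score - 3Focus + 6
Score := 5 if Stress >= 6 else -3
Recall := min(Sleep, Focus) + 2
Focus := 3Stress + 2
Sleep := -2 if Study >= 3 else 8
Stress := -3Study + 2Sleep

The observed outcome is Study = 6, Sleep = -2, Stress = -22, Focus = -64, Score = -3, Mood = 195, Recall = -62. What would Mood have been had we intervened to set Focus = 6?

-15

Under do(Focus=6), the mechanism Focus := 3Stress + 2 is discarded; Focus is fixed at 6.
Sleep = -2 if Study >= 3 else 8  [with Study=6]  = -2
Stress = -3Study + 2Sleep  [with Study=6, Sleep=-2]  = -22
Score = 5 if Stress >= 6 else -3  [with Stress=-22]  = -3
Mood = Score - 3Focus + 6  [with Score=-3, Focus=6]  = -15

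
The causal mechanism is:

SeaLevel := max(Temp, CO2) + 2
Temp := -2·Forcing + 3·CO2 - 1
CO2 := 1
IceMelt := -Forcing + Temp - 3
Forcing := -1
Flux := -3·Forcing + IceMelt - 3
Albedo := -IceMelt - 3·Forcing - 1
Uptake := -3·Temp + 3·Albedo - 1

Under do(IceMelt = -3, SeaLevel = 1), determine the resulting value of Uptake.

2

Under do(IceMelt = -3, SeaLevel = 1), each intervened variable's structural equation is replaced by its fixed value.
Temp = -2·Forcing + 3·CO2 - 1  [with Forcing=-1, CO2=1]  = 4
Albedo = -IceMelt - 3·Forcing - 1  [with IceMelt=-3, Forcing=-1]  = 5
Uptake = -3·Temp + 3·Albedo - 1  [with Temp=4, Albedo=5]  = 2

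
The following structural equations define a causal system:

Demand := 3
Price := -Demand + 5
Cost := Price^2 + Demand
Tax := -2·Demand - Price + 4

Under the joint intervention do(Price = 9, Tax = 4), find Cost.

The joint intervention fixes Price = 9, Tax = 4, removing each variable's own equation.
Cost = Price^2 + Demand  [with Price=9, Demand=3]  = 84

84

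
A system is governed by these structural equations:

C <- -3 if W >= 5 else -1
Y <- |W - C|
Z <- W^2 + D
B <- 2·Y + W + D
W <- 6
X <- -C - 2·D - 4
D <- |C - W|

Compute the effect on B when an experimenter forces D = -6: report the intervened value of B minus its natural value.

-15

Under do(D=-6), the mechanism D <- |C - W| is discarded; D is fixed at -6.
C = -3 if W >= 5 else -1  [with W=6]  = -3
Y = |W - C|  [with W=6, C=-3]  = 9
B = 2·Y + W + D  [with Y=9, W=6, D=-6]  = 18
Without intervention: C = -3 if W >= 5 else -1  [with W=6]  = -3; Y = |W - C|  [with W=6, C=-3]  = 9; D = |C - W|  [with C=-3, W=6]  = 9; B = 2·Y + W + D  [with Y=9, W=6, D=9]  = 33.
Change = 18 − 33 = -15.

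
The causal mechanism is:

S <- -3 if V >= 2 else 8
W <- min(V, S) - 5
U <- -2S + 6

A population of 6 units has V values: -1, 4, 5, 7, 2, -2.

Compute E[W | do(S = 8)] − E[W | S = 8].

4

do(S=8) breaks S's dependence on V. With S=8 fixed, W across the units is -6, -1, 0, 2, -3, -7, mean -2.5.
E[W|S=8] averages over only the 2 units with S=8 (V = -1, -2): W = -6, -7, mean -6.5.
Difference = -2.5 − (-6.5) = 4.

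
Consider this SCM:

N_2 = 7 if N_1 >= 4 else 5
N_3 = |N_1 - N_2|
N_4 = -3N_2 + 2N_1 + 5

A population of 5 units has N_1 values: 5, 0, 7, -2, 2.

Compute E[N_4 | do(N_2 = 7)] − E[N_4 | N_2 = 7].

-7.2

Every unit gets N_2=7 under the intervention. N_4 values become -6, -16, -2, -20, -12; E[N_4|do(N_2=7)] = -11.2.
Observing N_2=7 restricts to units where N_2's equation naturally yields 7: N_1 ∈ {5, 7}. In that subpopulation N_4 = -6, -2, mean -4.
Difference = -11.2 − (-4) = -7.2.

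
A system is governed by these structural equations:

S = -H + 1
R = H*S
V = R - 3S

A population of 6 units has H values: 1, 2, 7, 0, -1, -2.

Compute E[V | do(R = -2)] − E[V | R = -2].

2

do(R=-2) breaks R's dependence on H. With R=-2 fixed, V across the units is -2, 1, 16, -5, -8, -11, mean -1.5.
Conditioning on R=-2 selects the 2 unit(s) with H ∈ {2, -1}. Their V values: 1, -8. Mean = -3.5.
Difference = -1.5 − (-3.5) = 2.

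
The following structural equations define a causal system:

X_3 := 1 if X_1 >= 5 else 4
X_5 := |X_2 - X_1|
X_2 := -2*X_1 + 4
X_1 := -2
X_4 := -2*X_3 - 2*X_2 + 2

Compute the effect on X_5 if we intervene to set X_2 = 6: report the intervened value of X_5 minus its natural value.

-2

do(X_2=6) replaces the equation X_2 := -2*X_1 + 4 with the constant X_2 = 6.
X_5 = |X_2 - X_1|  [with X_2=6, X_1=-2]  = 8
Without intervention: X_2 = -2*X_1 + 4  [with X_1=-2]  = 8; X_5 = |X_2 - X_1|  [with X_2=8, X_1=-2]  = 10.
Change = 8 − 10 = -2.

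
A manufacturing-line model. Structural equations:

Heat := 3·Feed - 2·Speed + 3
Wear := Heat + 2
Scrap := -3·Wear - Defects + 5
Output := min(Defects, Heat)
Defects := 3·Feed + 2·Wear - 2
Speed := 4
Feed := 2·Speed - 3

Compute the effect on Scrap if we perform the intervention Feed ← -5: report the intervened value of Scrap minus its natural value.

Under do(Feed=-5), the mechanism Feed := 2·Speed - 3 is discarded; Feed is fixed at -5.
Heat = 3·Feed - 2·Speed + 3  [with Feed=-5, Speed=4]  = -20
Wear = Heat + 2  [with Heat=-20]  = -18
Defects = 3·Feed + 2·Wear - 2  [with Feed=-5, Wear=-18]  = -53
Scrap = -3·Wear - Defects + 5  [with Wear=-18, Defects=-53]  = 112
Without intervention: Feed = 2·Speed - 3  [with Speed=4]  = 5; Heat = 3·Feed - 2·Speed + 3  [with Feed=5, Speed=4]  = 10; Wear = Heat + 2  [with Heat=10]  = 12; Defects = 3·Feed + 2·Wear - 2  [with Feed=5, Wear=12]  = 37; Scrap = -3·Wear - Defects + 5  [with Wear=12, Defects=37]  = -68.
Change = 112 − (-68) = 180.

180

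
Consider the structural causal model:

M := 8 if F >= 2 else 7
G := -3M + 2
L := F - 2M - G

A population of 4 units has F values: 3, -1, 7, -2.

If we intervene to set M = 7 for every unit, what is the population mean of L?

do(M=7) breaks M's dependence on F. With M=7 fixed, L across the units is 8, 4, 12, 3, mean 6.75.

6.75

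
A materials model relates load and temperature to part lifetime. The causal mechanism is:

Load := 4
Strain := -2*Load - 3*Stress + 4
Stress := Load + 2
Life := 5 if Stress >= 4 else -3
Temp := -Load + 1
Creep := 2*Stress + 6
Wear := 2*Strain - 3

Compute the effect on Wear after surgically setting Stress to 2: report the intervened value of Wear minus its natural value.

24

Under do(Stress=2), the mechanism Stress := Load + 2 is discarded; Stress is fixed at 2.
Strain = -2*Load - 3*Stress + 4  [with Load=4, Stress=2]  = -10
Wear = 2*Strain - 3  [with Strain=-10]  = -23
Without intervention: Stress = Load + 2  [with Load=4]  = 6; Strain = -2*Load - 3*Stress + 4  [with Load=4, Stress=6]  = -22; Wear = 2*Strain - 3  [with Strain=-22]  = -47.
Change = -23 − (-47) = 24.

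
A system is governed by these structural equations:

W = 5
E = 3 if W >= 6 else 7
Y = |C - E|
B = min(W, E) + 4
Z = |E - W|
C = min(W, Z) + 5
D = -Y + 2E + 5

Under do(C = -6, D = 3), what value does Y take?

13

Setting C = -6, D = 3 by intervention discards those variables' equations.
E = 3 if W >= 6 else 7  [with W=5]  = 7
Y = |C - E|  [with C=-6, E=7]  = 13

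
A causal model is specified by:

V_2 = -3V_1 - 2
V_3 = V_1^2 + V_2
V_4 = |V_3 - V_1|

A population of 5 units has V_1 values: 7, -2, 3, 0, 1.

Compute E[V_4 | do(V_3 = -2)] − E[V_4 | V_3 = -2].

do(V_3=-2) breaks V_3's dependence on V_1. With V_3=-2 fixed, V_4 across the units is 9, 0, 5, 2, 3, mean 3.8.
Observing V_3=-2 restricts to units where V_3's equation naturally yields -2: V_1 ∈ {3, 0}. In that subpopulation V_4 = 5, 2, mean 3.5.
Difference = 3.8 − 3.5 = 0.3.

0.3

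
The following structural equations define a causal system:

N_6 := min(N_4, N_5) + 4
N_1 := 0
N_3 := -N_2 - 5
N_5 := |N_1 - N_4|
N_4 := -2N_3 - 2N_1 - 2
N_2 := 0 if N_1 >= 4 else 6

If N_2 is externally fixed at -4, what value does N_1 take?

Under do(N_2=-4), the mechanism N_2 := 0 if N_1 >= 4 else 6 is discarded; N_2 is fixed at -4.
N_1 is not downstream of the intervention, so its value is determined by the original equations.

0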